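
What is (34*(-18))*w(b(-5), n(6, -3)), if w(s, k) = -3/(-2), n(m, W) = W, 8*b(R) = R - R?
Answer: -918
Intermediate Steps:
b(R) = 0 (b(R) = (R - R)/8 = (⅛)*0 = 0)
w(s, k) = 3/2 (w(s, k) = -3*(-½) = 3/2)
(34*(-18))*w(b(-5), n(6, -3)) = (34*(-18))*(3/2) = -612*3/2 = -918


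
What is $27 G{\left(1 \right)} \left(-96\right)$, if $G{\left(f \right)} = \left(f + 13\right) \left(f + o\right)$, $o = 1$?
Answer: $-72576$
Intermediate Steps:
$G{\left(f \right)} = \left(1 + f\right) \left(13 + f\right)$ ($G{\left(f \right)} = \left(f + 13\right) \left(f + 1\right) = \left(13 + f\right) \left(1 + f\right) = \left(1 + f\right) \left(13 + f\right)$)
$27 G{\left(1 \right)} \left(-96\right) = 27 \left(13 + 1^{2} + 14 \cdot 1\right) \left(-96\right) = 27 \left(13 + 1 + 14\right) \left(-96\right) = 27 \cdot 28 \left(-96\right) = 756 \left(-96\right) = -72576$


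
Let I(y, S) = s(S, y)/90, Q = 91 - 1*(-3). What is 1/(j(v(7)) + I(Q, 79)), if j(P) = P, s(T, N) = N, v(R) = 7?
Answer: 45/362 ≈ 0.12431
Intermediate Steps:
Q = 94 (Q = 91 + 3 = 94)
I(y, S) = y/90
1/(j(v(7)) + I(Q, 79)) = 1/(7 + (1/90)*94) = 1/(7 + 47/45) = 1/(362/45) = 45/362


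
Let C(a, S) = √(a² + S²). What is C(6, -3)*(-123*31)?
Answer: -11439*√5 ≈ -25578.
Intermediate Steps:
C(a, S) = √(S² + a²)
C(6, -3)*(-123*31) = √((-3)² + 6²)*(-123*31) = √(9 + 36)*(-3813) = √45*(-3813) = (3*√5)*(-3813) = -11439*√5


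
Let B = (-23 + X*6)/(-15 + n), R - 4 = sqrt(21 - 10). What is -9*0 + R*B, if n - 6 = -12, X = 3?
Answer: 20/21 + 5*sqrt(11)/21 ≈ 1.7421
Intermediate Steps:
n = -6 (n = 6 - 12 = -6)
R = 4 + sqrt(11) (R = 4 + sqrt(21 - 10) = 4 + sqrt(11) ≈ 7.3166)
B = 5/21 (B = (-23 + 3*6)/(-15 - 6) = (-23 + 18)/(-21) = -5*(-1/21) = 5/21 ≈ 0.23810)
-9*0 + R*B = -9*0 + (4 + sqrt(11))*(5/21) = 0 + (20/21 + 5*sqrt(11)/21) = 20/21 + 5*sqrt(11)/21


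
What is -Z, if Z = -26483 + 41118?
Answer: -14635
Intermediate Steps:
Z = 14635
-Z = -1*14635 = -14635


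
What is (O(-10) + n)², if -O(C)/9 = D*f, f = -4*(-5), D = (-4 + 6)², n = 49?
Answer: 450241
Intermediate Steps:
D = 4 (D = 2² = 4)
f = 20
O(C) = -720 (O(C) = -36*20 = -9*80 = -720)
(O(-10) + n)² = (-720 + 49)² = (-671)² = 450241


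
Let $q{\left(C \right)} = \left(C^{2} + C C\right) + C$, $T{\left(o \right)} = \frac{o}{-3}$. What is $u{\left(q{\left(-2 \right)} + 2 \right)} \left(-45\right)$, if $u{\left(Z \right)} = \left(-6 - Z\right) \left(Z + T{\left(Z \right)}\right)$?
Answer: $3360$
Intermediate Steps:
$T{\left(o \right)} = - \frac{o}{3}$ ($T{\left(o \right)} = o \left(- \frac{1}{3}\right) = - \frac{o}{3}$)
$q{\left(C \right)} = C + 2 C^{2}$ ($q{\left(C \right)} = \left(C^{2} + C^{2}\right) + C = 2 C^{2} + C = C + 2 C^{2}$)
$u{\left(Z \right)} = \frac{2 Z \left(-6 - Z\right)}{3}$ ($u{\left(Z \right)} = \left(-6 - Z\right) \left(Z - \frac{Z}{3}\right) = \left(-6 - Z\right) \frac{2 Z}{3} = \frac{2 Z \left(-6 - Z\right)}{3}$)
$u{\left(q{\left(-2 \right)} + 2 \right)} \left(-45\right) = \frac{2 \left(- 2 \left(1 + 2 \left(-2\right)\right) + 2\right) \left(-6 - \left(- 2 \left(1 + 2 \left(-2\right)\right) + 2\right)\right)}{3} \left(-45\right) = \frac{2 \left(- 2 \left(1 - 4\right) + 2\right) \left(-6 - \left(- 2 \left(1 - 4\right) + 2\right)\right)}{3} \left(-45\right) = \frac{2 \left(\left(-2\right) \left(-3\right) + 2\right) \left(-6 - \left(\left(-2\right) \left(-3\right) + 2\right)\right)}{3} \left(-45\right) = \frac{2 \left(6 + 2\right) \left(-6 - \left(6 + 2\right)\right)}{3} \left(-45\right) = \frac{2}{3} \cdot 8 \left(-6 - 8\right) \left(-45\right) = \frac{2}{3} \cdot 8 \left(-14\right) \left(-45\right) = \left(- \frac{224}{3}\right) \left(-45\right) = 3360$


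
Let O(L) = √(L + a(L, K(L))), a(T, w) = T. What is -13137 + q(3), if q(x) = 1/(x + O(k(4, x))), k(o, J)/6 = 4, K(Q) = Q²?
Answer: -170782/13 + 4*√3/39 ≈ -13137.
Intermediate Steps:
k(o, J) = 24 (k(o, J) = 6*4 = 24)
O(L) = √2*√L (O(L) = √(L + L) = √(2*L) = √2*√L)
q(x) = 1/(x + 4*√3) (q(x) = 1/(x + √2*√24) = 1/(x + √2*(2*√6)) = 1/(x + 4*√3))
-13137 + q(3) = -13137 + 1/(3 + 4*√3)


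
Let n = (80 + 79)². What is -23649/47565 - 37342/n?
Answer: -263782511/133610085 ≈ -1.9743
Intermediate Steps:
n = 25281 (n = 159² = 25281)
-23649/47565 - 37342/n = -23649/47565 - 37342/25281 = -23649*1/47565 - 37342*1/25281 = -7883/15855 - 37342/25281 = -263782511/133610085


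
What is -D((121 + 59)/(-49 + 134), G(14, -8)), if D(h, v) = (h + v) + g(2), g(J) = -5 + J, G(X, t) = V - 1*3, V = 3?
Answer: 15/17 ≈ 0.88235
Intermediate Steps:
G(X, t) = 0 (G(X, t) = 3 - 1*3 = 3 - 3 = 0)
D(h, v) = -3 + h + v (D(h, v) = (h + v) + (-5 + 2) = (h + v) - 3 = -3 + h + v)
-D((121 + 59)/(-49 + 134), G(14, -8)) = -(-3 + (121 + 59)/(-49 + 134) + 0) = -(-3 + 180/85 + 0) = -(-3 + 180*(1/85) + 0) = -(-3 + 36/17 + 0) = -1*(-15/17) = 15/17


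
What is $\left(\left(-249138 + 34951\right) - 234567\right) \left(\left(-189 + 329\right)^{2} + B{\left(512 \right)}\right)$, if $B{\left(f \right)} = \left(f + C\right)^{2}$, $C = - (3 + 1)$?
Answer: $-124602830656$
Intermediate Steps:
$C = -4$ ($C = \left(-1\right) 4 = -4$)
$B{\left(f \right)} = \left(-4 + f\right)^{2}$ ($B{\left(f \right)} = \left(f - 4\right)^{2} = \left(-4 + f\right)^{2}$)
$\left(\left(-249138 + 34951\right) - 234567\right) \left(\left(-189 + 329\right)^{2} + B{\left(512 \right)}\right) = \left(\left(-249138 + 34951\right) - 234567\right) \left(\left(-189 + 329\right)^{2} + \left(-4 + 512\right)^{2}\right) = \left(-214187 - 234567\right) \left(140^{2} + 508^{2}\right) = - 448754 \left(19600 + 258064\right) = \left(-448754\right) 277664 = -124602830656$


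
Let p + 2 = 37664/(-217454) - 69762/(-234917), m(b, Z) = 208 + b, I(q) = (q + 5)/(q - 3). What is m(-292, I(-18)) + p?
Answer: -2193435520644/25541820659 ≈ -85.876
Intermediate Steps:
I(q) = (5 + q)/(-3 + q)
p = -47922585288/25541820659 (p = -2 + (37664/(-217454) - 69762/(-234917)) = -2 + (37664*(-1/217454) - 69762*(-1/234917)) = -2 + (-18832/108727 + 69762/234917) = -2 + 3161056030/25541820659 = -47922585288/25541820659 ≈ -1.8762)
m(-292, I(-18)) + p = (208 - 292) - 47922585288/25541820659 = -84 - 47922585288/25541820659 = -2193435520644/25541820659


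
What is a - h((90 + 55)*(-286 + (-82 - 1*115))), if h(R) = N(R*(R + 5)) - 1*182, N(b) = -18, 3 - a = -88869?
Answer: 89072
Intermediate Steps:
a = 88872 (a = 3 - 1*(-88869) = 3 + 88869 = 88872)
h(R) = -200 (h(R) = -18 - 1*182 = -18 - 182 = -200)
a - h((90 + 55)*(-286 + (-82 - 1*115))) = 88872 - 1*(-200) = 88872 + 200 = 89072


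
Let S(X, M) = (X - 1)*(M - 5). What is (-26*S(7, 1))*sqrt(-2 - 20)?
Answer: 624*I*sqrt(22) ≈ 2926.8*I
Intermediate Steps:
S(X, M) = (-1 + X)*(-5 + M)
(-26*S(7, 1))*sqrt(-2 - 20) = (-26*(5 - 1*1 - 5*7 + 1*7))*sqrt(-2 - 20) = (-26*(5 - 1 - 35 + 7))*sqrt(-22) = (-26*(-24))*(I*sqrt(22)) = 624*(I*sqrt(22)) = 624*I*sqrt(22)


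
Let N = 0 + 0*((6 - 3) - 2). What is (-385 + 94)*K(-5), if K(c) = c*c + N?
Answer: -7275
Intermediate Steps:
N = 0 (N = 0 + 0*(3 - 2) = 0 + 0*1 = 0 + 0 = 0)
K(c) = c**2 (K(c) = c*c + 0 = c**2 + 0 = c**2)
(-385 + 94)*K(-5) = (-385 + 94)*(-5)**2 = -291*25 = -7275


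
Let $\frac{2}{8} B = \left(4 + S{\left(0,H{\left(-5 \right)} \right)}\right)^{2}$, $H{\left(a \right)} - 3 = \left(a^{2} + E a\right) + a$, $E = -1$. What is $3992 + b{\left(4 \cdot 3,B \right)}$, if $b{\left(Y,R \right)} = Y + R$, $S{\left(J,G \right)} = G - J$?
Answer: $8100$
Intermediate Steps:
$H{\left(a \right)} = 3 + a^{2}$ ($H{\left(a \right)} = 3 + \left(\left(a^{2} - a\right) + a\right) = 3 + a^{2}$)
$B = 4096$ ($B = 4 \left(4 + \left(\left(3 + \left(-5\right)^{2}\right) - 0\right)\right)^{2} = 4 \left(4 + \left(\left(3 + 25\right) + 0\right)\right)^{2} = 4 \left(4 + \left(28 + 0\right)\right)^{2} = 4 \left(4 + 28\right)^{2} = 4 \cdot 32^{2} = 4 \cdot 1024 = 4096$)
$b{\left(Y,R \right)} = R + Y$
$3992 + b{\left(4 \cdot 3,B \right)} = 3992 + \left(4096 + 4 \cdot 3\right) = 3992 + \left(4096 + 12\right) = 3992 + 4108 = 8100$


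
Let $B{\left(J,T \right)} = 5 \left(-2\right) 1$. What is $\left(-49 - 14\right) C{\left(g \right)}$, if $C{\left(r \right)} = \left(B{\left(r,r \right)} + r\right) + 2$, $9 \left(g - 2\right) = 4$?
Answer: $350$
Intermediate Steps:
$g = \frac{22}{9}$ ($g = 2 + \frac{1}{9} \cdot 4 = 2 + \frac{4}{9} = \frac{22}{9} \approx 2.4444$)
$B{\left(J,T \right)} = -10$ ($B{\left(J,T \right)} = \left(-10\right) 1 = -10$)
$C{\left(r \right)} = -8 + r$ ($C{\left(r \right)} = \left(-10 + r\right) + 2 = -8 + r$)
$\left(-49 - 14\right) C{\left(g \right)} = \left(-49 - 14\right) \left(-8 + \frac{22}{9}\right) = \left(-63\right) \left(- \frac{50}{9}\right) = 350$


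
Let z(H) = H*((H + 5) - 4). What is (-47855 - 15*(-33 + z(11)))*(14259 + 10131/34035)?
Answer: -1596363451376/2269 ≈ -7.0355e+8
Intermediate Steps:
z(H) = H*(1 + H) (z(H) = H*((5 + H) - 4) = H*(1 + H))
(-47855 - 15*(-33 + z(11)))*(14259 + 10131/34035) = (-47855 - 15*(-33 + 11*(1 + 11)))*(14259 + 10131/34035) = (-47855 - 15*(-33 + 11*12))*(14259 + 10131*(1/34035)) = (-47855 - 15*(-33 + 132))*(14259 + 3377/11345) = (-47855 - 15*99)*(161771732/11345) = (-47855 - 1485)*(161771732/11345) = -49340*161771732/11345 = -1596363451376/2269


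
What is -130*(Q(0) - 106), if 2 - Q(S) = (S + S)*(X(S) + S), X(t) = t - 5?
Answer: 13520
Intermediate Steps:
X(t) = -5 + t
Q(S) = 2 - 2*S*(-5 + 2*S) (Q(S) = 2 - (S + S)*((-5 + S) + S) = 2 - 2*S*(-5 + 2*S))
-130*(Q(0) - 106) = -130*((2 - 4*0² + 10*0) - 106) = -130*((2 - 4*0 + 0) - 106) = -130*((2 + 0 + 0) - 106) = -130*(2 - 106) = -130*(-104) = 13520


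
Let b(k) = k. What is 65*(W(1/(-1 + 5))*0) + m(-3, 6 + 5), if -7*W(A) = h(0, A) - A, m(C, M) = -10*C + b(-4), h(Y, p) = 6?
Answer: 26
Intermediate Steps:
m(C, M) = -4 - 10*C (m(C, M) = -10*C - 4 = -4 - 10*C)
W(A) = -6/7 + A/7 (W(A) = -(6 - A)/7 = -6/7 + A/7)
65*(W(1/(-1 + 5))*0) + m(-3, 6 + 5) = 65*((-6/7 + 1/(7*(-1 + 5)))*0) + (-4 - 10*(-3)) = 65*((-6/7 + (1/7)/4)*0) + (-4 + 30) = 65*((-6/7 + (1/7)*(1/4))*0) + 26 = 65*((-6/7 + 1/28)*0) + 26 = 65*(-23/28*0) + 26 = 65*0 + 26 = 0 + 26 = 26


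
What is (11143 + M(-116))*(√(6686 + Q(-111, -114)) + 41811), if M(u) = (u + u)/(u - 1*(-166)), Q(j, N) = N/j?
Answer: 11642649249/25 + 556918*√2288635/925 ≈ 4.6662e+8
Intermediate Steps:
M(u) = 2*u/(166 + u) (M(u) = (2*u)/(u + 166) = (2*u)/(166 + u) = 2*u/(166 + u))
(11143 + M(-116))*(√(6686 + Q(-111, -114)) + 41811) = (11143 + 2*(-116)/(166 - 116))*(√(6686 - 114/(-111)) + 41811) = (11143 + 2*(-116)/50)*(√(6686 - 114*(-1/111)) + 41811) = (11143 + 2*(-116)*(1/50))*(√(6686 + 38/37) + 41811) = (11143 - 116/25)*(√(247420/37) + 41811) = 278459*(2*√2288635/37 + 41811)/25 = 278459*(41811 + 2*√2288635/37)/25 = 11642649249/25 + 556918*√2288635/925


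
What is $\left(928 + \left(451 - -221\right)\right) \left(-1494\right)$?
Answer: $-2390400$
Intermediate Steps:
$\left(928 + \left(451 - -221\right)\right) \left(-1494\right) = \left(928 + \left(451 + 221\right)\right) \left(-1494\right) = \left(928 + 672\right) \left(-1494\right) = 1600 \left(-1494\right) = -2390400$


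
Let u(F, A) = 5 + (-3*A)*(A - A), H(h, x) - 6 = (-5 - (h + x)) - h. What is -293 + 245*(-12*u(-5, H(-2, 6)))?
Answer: -14993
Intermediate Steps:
H(h, x) = 1 - x - 2*h (H(h, x) = 6 + ((-5 - (h + x)) - h) = 6 + ((-5 + (-h - x)) - h) = 6 + ((-5 - h - x) - h) = 6 + (-5 - x - 2*h) = 1 - x - 2*h)
u(F, A) = 5 (u(F, A) = 5 - 3*A*0 = 5 + 0 = 5)
-293 + 245*(-12*u(-5, H(-2, 6))) = -293 + 245*(-12*5) = -293 + 245*(-60) = -293 - 14700 = -14993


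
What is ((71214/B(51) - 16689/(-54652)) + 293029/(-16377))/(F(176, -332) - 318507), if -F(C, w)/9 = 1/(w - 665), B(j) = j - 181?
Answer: 2522618964152207/1421099676314159400 ≈ 0.0017751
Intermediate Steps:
B(j) = -181 + j
F(C, w) = -9/(-665 + w) (F(C, w) = -9/(w - 665) = -9/(-665 + w))
((71214/B(51) - 16689/(-54652)) + 293029/(-16377))/(F(176, -332) - 318507) = ((71214/(-181 + 51) - 16689/(-54652)) + 293029/(-16377))/(-9/(-665 - 332) - 318507) = ((71214/(-130) - 16689*(-1/54652)) + 293029*(-1/16377))/(-9/(-997) - 318507) = ((71214*(-1/130) + 16689/54652) - 293029/16377)/(-9*(-1/997) - 318507) = ((-2739/5 + 16689/54652) - 293029/16377)/(9/997 - 318507) = (-149608383/273260 - 293029/16377)/(-317551470/997) = -2530209592931/4475179020*(-997/317551470) = 2522618964152207/1421099676314159400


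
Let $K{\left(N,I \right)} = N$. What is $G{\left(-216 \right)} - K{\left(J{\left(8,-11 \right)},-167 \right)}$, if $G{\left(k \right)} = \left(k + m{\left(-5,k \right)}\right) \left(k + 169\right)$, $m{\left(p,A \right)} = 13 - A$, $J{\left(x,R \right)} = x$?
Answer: $-619$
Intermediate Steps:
$G{\left(k \right)} = 2197 + 13 k$ ($G{\left(k \right)} = \left(k - \left(-13 + k\right)\right) \left(k + 169\right) = 13 \left(169 + k\right) = 2197 + 13 k$)
$G{\left(-216 \right)} - K{\left(J{\left(8,-11 \right)},-167 \right)} = \left(2197 + 13 \left(-216\right)\right) - 8 = \left(2197 - 2808\right) - 8 = -611 - 8 = -619$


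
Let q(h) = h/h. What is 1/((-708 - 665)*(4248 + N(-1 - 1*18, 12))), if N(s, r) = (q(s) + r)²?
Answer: -1/6064541 ≈ -1.6489e-7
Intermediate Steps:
q(h) = 1
N(s, r) = (1 + r)²
1/((-708 - 665)*(4248 + N(-1 - 1*18, 12))) = 1/((-708 - 665)*(4248 + (1 + 12)²)) = 1/(-1373*(4248 + 13²)) = 1/(-1373*(4248 + 169)) = 1/(-1373*4417) = 1/(-6064541) = -1/6064541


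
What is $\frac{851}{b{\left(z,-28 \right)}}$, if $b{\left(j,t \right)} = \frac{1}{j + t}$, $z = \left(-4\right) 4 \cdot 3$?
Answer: $-64676$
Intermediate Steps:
$z = -48$ ($z = \left(-16\right) 3 = -48$)
$\frac{851}{b{\left(z,-28 \right)}} = \frac{851}{\frac{1}{-48 - 28}} = \frac{851}{\frac{1}{-76}} = \frac{851}{- \frac{1}{76}} = 851 \left(-76\right) = -64676$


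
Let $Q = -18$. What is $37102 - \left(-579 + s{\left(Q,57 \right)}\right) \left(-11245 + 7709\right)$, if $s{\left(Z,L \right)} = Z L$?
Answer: $-5638178$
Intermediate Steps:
$s{\left(Z,L \right)} = L Z$
$37102 - \left(-579 + s{\left(Q,57 \right)}\right) \left(-11245 + 7709\right) = 37102 - \left(-579 + 57 \left(-18\right)\right) \left(-11245 + 7709\right) = 37102 - \left(-579 - 1026\right) \left(-3536\right) = 37102 - \left(-1605\right) \left(-3536\right) = 37102 - 5675280 = -5638178$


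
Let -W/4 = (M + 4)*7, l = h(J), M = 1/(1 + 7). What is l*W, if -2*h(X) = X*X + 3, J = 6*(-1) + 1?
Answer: 1617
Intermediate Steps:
J = -5 (J = -6 + 1 = -5)
h(X) = -3/2 - X²/2 (h(X) = -(X*X + 3)/2 = -(X² + 3)/2 = -(3 + X²)/2 = -3/2 - X²/2)
M = ⅛ (M = 1/8 = ⅛ ≈ 0.12500)
l = -14 (l = -3/2 - ½*(-5)² = -3/2 - ½*25 = -3/2 - 25/2 = -14)
W = -231/2 (W = -4*(⅛ + 4)*7 = -33*7/2 = -4*231/8 = -231/2 ≈ -115.50)
l*W = -14*(-231/2) = 1617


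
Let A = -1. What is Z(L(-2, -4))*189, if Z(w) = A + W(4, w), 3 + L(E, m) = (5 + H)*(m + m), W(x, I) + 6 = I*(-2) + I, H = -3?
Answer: 2268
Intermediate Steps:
W(x, I) = -6 - I (W(x, I) = -6 + (I*(-2) + I) = -6 + (-2*I + I) = -6 - I)
L(E, m) = -3 + 4*m (L(E, m) = -3 + (5 - 3)*(m + m) = -3 + 2*(2*m) = -3 + 4*m)
Z(w) = -7 - w (Z(w) = -1 + (-6 - w) = -7 - w)
Z(L(-2, -4))*189 = (-7 - (-3 + 4*(-4)))*189 = (-7 - (-3 - 16))*189 = (-7 - 1*(-19))*189 = (-7 + 19)*189 = 12*189 = 2268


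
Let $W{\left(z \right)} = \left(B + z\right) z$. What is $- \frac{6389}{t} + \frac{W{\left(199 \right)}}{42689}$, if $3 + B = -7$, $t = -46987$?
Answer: $\frac{2039968078}{2005828043} \approx 1.017$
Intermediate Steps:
$B = -10$ ($B = -3 - 7 = -10$)
$W{\left(z \right)} = z \left(-10 + z\right)$ ($W{\left(z \right)} = \left(-10 + z\right) z = z \left(-10 + z\right)$)
$- \frac{6389}{t} + \frac{W{\left(199 \right)}}{42689} = - \frac{6389}{-46987} + \frac{199 \left(-10 + 199\right)}{42689} = \left(-6389\right) \left(- \frac{1}{46987}\right) + 199 \cdot 189 \cdot \frac{1}{42689} = \frac{6389}{46987} + 37611 \cdot \frac{1}{42689} = \frac{6389}{46987} + \frac{37611}{42689} = \frac{2039968078}{2005828043}$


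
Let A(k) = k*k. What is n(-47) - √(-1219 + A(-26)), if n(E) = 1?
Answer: 1 - I*√543 ≈ 1.0 - 23.302*I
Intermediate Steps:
A(k) = k²
n(-47) - √(-1219 + A(-26)) = 1 - √(-1219 + (-26)²) = 1 - √(-1219 + 676) = 1 - √(-543) = 1 - I*√543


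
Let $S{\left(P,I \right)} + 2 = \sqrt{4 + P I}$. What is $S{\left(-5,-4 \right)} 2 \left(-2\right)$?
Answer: $8 - 8 \sqrt{6} \approx -11.596$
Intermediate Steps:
$S{\left(P,I \right)} = -2 + \sqrt{4 + I P}$ ($S{\left(P,I \right)} = -2 + \sqrt{4 + P I} = -2 + \sqrt{4 + I P}$)
$S{\left(-5,-4 \right)} 2 \left(-2\right) = \left(-2 + \sqrt{4 - -20}\right) 2 \left(-2\right) = \left(-2 + \sqrt{4 + 20}\right) 2 \left(-2\right) = \left(-2 + \sqrt{24}\right) 2 \left(-2\right) = \left(-2 + 2 \sqrt{6}\right) 2 \left(-2\right) = \left(-4 + 4 \sqrt{6}\right) \left(-2\right) = 8 - 8 \sqrt{6}$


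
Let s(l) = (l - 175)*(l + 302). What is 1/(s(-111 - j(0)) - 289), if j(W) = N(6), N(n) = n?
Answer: -1/54309 ≈ -1.8413e-5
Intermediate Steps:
j(W) = 6
s(l) = (-175 + l)*(302 + l)
1/(s(-111 - j(0)) - 289) = 1/((-52850 + (-111 - 1*6)**2 + 127*(-111 - 1*6)) - 289) = 1/((-52850 + (-111 - 6)**2 + 127*(-111 - 6)) - 289) = 1/((-52850 + (-117)**2 + 127*(-117)) - 289) = 1/((-52850 + 13689 - 14859) - 289) = 1/(-54020 - 289) = 1/(-54309) = -1/54309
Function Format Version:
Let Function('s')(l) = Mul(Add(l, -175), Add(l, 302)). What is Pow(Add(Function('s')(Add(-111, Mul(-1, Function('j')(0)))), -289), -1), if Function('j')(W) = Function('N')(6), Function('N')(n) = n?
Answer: Rational(-1, 54309) ≈ -1.8413e-5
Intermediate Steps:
Function('j')(W) = 6
Function('s')(l) = Mul(Add(-175, l), Add(302, l))
Pow(Add(Function('s')(Add(-111, Mul(-1, Function('j')(0)))), -289), -1) = Pow(Add(Add(-52850, Pow(Add(-111, Mul(-1, 6)), 2), Mul(127, Add(-111, Mul(-1, 6)))), -289), -1) = Pow(Add(Add(-52850, Pow(Add(-111, -6), 2), Mul(127, Add(-111, -6))), -289), -1) = Pow(Add(Add(-52850, Pow(-117, 2), Mul(127, -117)), -289), -1) = Pow(Add(Add(-52850, 13689, -14859), -289), -1) = Pow(Add(-54020, -289), -1) = Pow(-54309, -1) = Rational(-1, 54309)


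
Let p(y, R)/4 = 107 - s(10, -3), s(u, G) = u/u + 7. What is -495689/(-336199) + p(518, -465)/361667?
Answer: 179407488367/121592083733 ≈ 1.4755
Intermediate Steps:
s(u, G) = 8 (s(u, G) = 1 + 7 = 8)
p(y, R) = 396 (p(y, R) = 4*(107 - 1*8) = 4*(107 - 8) = 4*99 = 396)
-495689/(-336199) + p(518, -465)/361667 = -495689/(-336199) + 396/361667 = -495689*(-1/336199) + 396*(1/361667) = 495689/336199 + 396/361667 = 179407488367/121592083733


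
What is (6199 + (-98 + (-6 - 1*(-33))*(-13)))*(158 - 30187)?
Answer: -172666750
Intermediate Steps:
(6199 + (-98 + (-6 - 1*(-33))*(-13)))*(158 - 30187) = (6199 + (-98 + (-6 + 33)*(-13)))*(-30029) = (6199 + (-98 + 27*(-13)))*(-30029) = (6199 + (-98 - 351))*(-30029) = (6199 - 449)*(-30029) = 5750*(-30029) = -172666750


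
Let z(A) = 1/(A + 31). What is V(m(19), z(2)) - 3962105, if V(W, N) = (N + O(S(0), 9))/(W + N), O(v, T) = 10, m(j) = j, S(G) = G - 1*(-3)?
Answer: -2488201609/628 ≈ -3.9621e+6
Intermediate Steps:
S(G) = 3 + G (S(G) = G + 3 = 3 + G)
z(A) = 1/(31 + A)
V(W, N) = (10 + N)/(N + W) (V(W, N) = (N + 10)/(W + N) = (10 + N)/(N + W))
V(m(19), z(2)) - 3962105 = (10 + 1/(31 + 2))/(1/(31 + 2) + 19) - 3962105 = (10 + 1/33)/(1/33 + 19) - 3962105 = (331/33)/(628/33) - 3962105 = (33/628)*(331/33) - 3962105 = 331/628 - 3962105 = -2488201609/628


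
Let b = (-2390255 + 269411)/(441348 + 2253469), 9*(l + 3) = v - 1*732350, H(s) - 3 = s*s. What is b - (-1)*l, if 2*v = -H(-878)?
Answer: -6024681547889/48506706 ≈ -1.2420e+5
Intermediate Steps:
H(s) = 3 + s² (H(s) = 3 + s*s = 3 + s²)
v = -770887/2 (v = (-(3 + (-878)²))/2 = (-(3 + 770884))/2 = (-1*770887)/2 = (½)*(-770887) = -770887/2 ≈ -3.8544e+5)
l = -2235641/18 (l = -3 + (-770887/2 - 1*732350)/9 = -3 + (-770887/2 - 732350)/9 = -3 + (⅑)*(-2235587/2) = -3 - 2235587/18 = -2235641/18 ≈ -1.2420e+5)
b = -2120844/2694817 ≈ -0.78701
b - (-1)*l = -2120844/2694817 - (-1)*(-2235641)/18 = -2120844/2694817 - 1*2235641/18 = -2120844/2694817 - 2235641/18 = -6024681547889/48506706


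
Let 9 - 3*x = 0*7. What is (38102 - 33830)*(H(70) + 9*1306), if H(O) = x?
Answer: 50225904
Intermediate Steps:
x = 3 (x = 3 - 0*7 = 3 - ⅓*0 = 3 + 0 = 3)
H(O) = 3
(38102 - 33830)*(H(70) + 9*1306) = (38102 - 33830)*(3 + 9*1306) = 4272*(3 + 11754) = 4272*11757 = 50225904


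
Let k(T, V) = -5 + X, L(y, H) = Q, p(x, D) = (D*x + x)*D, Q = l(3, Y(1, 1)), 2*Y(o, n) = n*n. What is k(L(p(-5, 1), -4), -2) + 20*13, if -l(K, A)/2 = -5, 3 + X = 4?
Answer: 256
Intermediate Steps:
Y(o, n) = n²/2 (Y(o, n) = (n*n)/2 = n²/2)
X = 1 (X = -3 + 4 = 1)
l(K, A) = 10 (l(K, A) = -2*(-5) = 10)
Q = 10
p(x, D) = D*(x + D*x) (p(x, D) = (x + D*x)*D = D*(x + D*x))
L(y, H) = 10
k(T, V) = -4 (k(T, V) = -5 + 1 = -4)
k(L(p(-5, 1), -4), -2) + 20*13 = -4 + 20*13 = -4 + 260 = 256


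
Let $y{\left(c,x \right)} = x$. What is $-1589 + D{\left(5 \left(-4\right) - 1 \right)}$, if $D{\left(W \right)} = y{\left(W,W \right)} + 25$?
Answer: $-1585$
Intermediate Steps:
$D{\left(W \right)} = 25 + W$ ($D{\left(W \right)} = W + 25 = 25 + W$)
$-1589 + D{\left(5 \left(-4\right) - 1 \right)} = -1589 + \left(25 + \left(5 \left(-4\right) - 1\right)\right) = -1589 + \left(25 - 21\right) = -1589 + 4 = -1585$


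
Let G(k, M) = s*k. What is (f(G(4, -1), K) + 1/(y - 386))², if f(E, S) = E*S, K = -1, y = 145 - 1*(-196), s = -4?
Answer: 516961/2025 ≈ 255.29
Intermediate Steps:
y = 341 (y = 145 + 196 = 341)
G(k, M) = -4*k
(f(G(4, -1), K) + 1/(y - 386))² = (-4*4*(-1) + 1/(341 - 386))² = (-16*(-1) + 1/(-45))² = (16 - 1/45)² = (719/45)² = 516961/2025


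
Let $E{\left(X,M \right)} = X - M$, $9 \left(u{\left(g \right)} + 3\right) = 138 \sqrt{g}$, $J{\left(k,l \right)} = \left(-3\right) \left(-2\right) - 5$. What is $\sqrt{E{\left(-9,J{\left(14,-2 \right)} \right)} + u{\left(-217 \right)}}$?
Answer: $\frac{\sqrt{-117 + 138 i \sqrt{217}}}{3} \approx 10.326 + 10.937 i$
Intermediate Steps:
$J{\left(k,l \right)} = 1$ ($J{\left(k,l \right)} = 6 - 5 = 1$)
$u{\left(g \right)} = -3 + \frac{46 \sqrt{g}}{3}$ ($u{\left(g \right)} = -3 + \frac{138 \sqrt{g}}{9} = -3 + \frac{46 \sqrt{g}}{3}$)
$\sqrt{E{\left(-9,J{\left(14,-2 \right)} \right)} + u{\left(-217 \right)}} = \sqrt{\left(-9 - 1\right) - \left(3 - \frac{46 \sqrt{-217}}{3}\right)} = \sqrt{\left(-9 - 1\right) - \left(3 - \frac{46 i \sqrt{217}}{3}\right)} = \sqrt{-10 - \left(3 - \frac{46 i \sqrt{217}}{3}\right)} = \sqrt{-13 + \frac{46 i \sqrt{217}}{3}}$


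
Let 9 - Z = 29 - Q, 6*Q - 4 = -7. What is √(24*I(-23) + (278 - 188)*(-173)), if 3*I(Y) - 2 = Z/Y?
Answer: I*√8224294/23 ≈ 124.69*I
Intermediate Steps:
Q = -½ (Q = ⅔ + (⅙)*(-7) = ⅔ - 7/6 = -½ ≈ -0.50000)
Z = -41/2 (Z = 9 - (29 - 1*(-½)) = 9 - (29 + ½) = 9 - 1*59/2 = 9 - 59/2 = -41/2 ≈ -20.500)
I(Y) = ⅔ - 41/(6*Y) (I(Y) = ⅔ + (-41/(2*Y))/3 = ⅔ - 41/(6*Y))
√(24*I(-23) + (278 - 188)*(-173)) = √(24*((⅙)*(-41 + 4*(-23))/(-23)) + (278 - 188)*(-173)) = √(24*((⅙)*(-1/23)*(-41 - 92)) + 90*(-173)) = √(24*((⅙)*(-1/23)*(-133)) - 15570) = √(24*(133/138) - 15570) = √(532/23 - 15570) = √(-357578/23) = I*√8224294/23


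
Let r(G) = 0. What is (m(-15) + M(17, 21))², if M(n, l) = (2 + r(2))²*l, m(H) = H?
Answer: 4761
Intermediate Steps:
M(n, l) = 4*l (M(n, l) = (2 + 0)²*l = 2²*l = 4*l)
(m(-15) + M(17, 21))² = (-15 + 4*21)² = (-15 + 84)² = 69² = 4761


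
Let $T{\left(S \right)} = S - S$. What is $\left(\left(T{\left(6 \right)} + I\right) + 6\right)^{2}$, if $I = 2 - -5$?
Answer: $169$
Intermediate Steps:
$T{\left(S \right)} = 0$
$I = 7$ ($I = 2 + 5 = 7$)
$\left(\left(T{\left(6 \right)} + I\right) + 6\right)^{2} = \left(\left(0 + 7\right) + 6\right)^{2} = \left(7 + 6\right)^{2} = 13^{2} = 169$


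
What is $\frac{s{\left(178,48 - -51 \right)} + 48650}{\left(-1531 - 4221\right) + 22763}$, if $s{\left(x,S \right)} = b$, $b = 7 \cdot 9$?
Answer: $\frac{48713}{17011} \approx 2.8636$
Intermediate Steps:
$b = 63$
$s{\left(x,S \right)} = 63$
$\frac{s{\left(178,48 - -51 \right)} + 48650}{\left(-1531 - 4221\right) + 22763} = \frac{63 + 48650}{\left(-1531 - 4221\right) + 22763} = \frac{48713}{\left(-1531 - 4221\right) + 22763} = \frac{48713}{-5752 + 22763} = \frac{48713}{17011}$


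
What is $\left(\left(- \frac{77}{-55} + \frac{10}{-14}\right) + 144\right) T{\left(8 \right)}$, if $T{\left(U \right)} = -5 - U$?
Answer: $- \frac{65832}{35} \approx -1880.9$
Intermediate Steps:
$\left(\left(- \frac{77}{-55} + \frac{10}{-14}\right) + 144\right) T{\left(8 \right)} = \left(\left(- \frac{77}{-55} + \frac{10}{-14}\right) + 144\right) \left(-5 - 8\right) = \left(\left(\left(-77\right) \left(- \frac{1}{55}\right) + 10 \left(- \frac{1}{14}\right)\right) + 144\right) \left(-5 - 8\right) = \left(\left(\frac{7}{5} - \frac{5}{7}\right) + 144\right) \left(-13\right) = \left(\frac{24}{35} + 144\right) \left(-13\right) = \frac{5064}{35} \left(-13\right) = - \frac{65832}{35}$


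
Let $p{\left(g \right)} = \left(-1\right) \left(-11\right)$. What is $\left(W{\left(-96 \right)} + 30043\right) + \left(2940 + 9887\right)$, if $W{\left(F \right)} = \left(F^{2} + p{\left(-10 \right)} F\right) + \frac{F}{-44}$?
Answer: $\frac{561354}{11} \approx 51032.0$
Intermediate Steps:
$p{\left(g \right)} = 11$
$W{\left(F \right)} = F^{2} + \frac{483 F}{44}$ ($W{\left(F \right)} = \left(F^{2} + 11 F\right) + \frac{F}{-44} = \left(F^{2} + 11 F\right) + F \left(- \frac{1}{44}\right) = \left(F^{2} + 11 F\right) - \frac{F}{44} = F^{2} + \frac{483 F}{44}$)
$\left(W{\left(-96 \right)} + 30043\right) + \left(2940 + 9887\right) = \left(\frac{1}{44} \left(-96\right) \left(483 + 44 \left(-96\right)\right) + 30043\right) + \left(2940 + 9887\right) = \left(\frac{1}{44} \left(-96\right) \left(483 - 4224\right) + 30043\right) + 12827 = \left(\frac{1}{44} \left(-96\right) \left(-3741\right) + 30043\right) + 12827 = \left(\frac{89784}{11} + 30043\right) + 12827 = \frac{420257}{11} + 12827 = \frac{561354}{11}$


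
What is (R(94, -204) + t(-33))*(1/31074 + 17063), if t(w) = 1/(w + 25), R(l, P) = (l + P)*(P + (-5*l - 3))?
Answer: 315880753173217/248592 ≈ 1.2707e+9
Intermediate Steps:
R(l, P) = (P + l)*(-3 + P - 5*l) (R(l, P) = (P + l)*(P + (-3 - 5*l)) = (P + l)*(-3 + P - 5*l))
t(w) = 1/(25 + w)
(R(94, -204) + t(-33))*(1/31074 + 17063) = (((-204)² - 5*94² - 3*(-204) - 3*94 - 4*(-204)*94) + 1/(25 - 33))*(1/31074 + 17063) = ((41616 - 5*8836 + 612 - 282 + 76704) + 1/(-8))*(1/31074 + 17063) = ((41616 - 44180 + 612 - 282 + 76704) - ⅛)*(530215663/31074) = (74470 - ⅛)*(530215663/31074) = (595759/8)*(530215663/31074) = 315880753173217/248592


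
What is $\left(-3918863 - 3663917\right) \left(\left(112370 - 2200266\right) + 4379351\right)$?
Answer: $-17375599144900$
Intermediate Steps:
$\left(-3918863 - 3663917\right) \left(\left(112370 - 2200266\right) + 4379351\right) = - 7582780 \left(\left(112370 - 2200266\right) + 4379351\right) = - 7582780 \left(-2087896 + 4379351\right) = \left(-7582780\right) 2291455 = -17375599144900$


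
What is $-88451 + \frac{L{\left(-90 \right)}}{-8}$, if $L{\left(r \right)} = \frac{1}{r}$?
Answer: $- \frac{63684719}{720} \approx -88451.0$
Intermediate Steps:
$-88451 + \frac{L{\left(-90 \right)}}{-8} = -88451 + \frac{1}{\left(-90\right) \left(-8\right)} = -88451 - - \frac{1}{720} = -88451 + \frac{1}{720} = - \frac{63684719}{720}$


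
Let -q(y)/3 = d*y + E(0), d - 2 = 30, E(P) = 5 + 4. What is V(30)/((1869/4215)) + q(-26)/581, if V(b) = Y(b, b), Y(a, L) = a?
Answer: 3718191/51709 ≈ 71.906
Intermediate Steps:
E(P) = 9
d = 32 (d = 2 + 30 = 32)
V(b) = b
q(y) = -27 - 96*y (q(y) = -3*(32*y + 9) = -3*(9 + 32*y) = -27 - 96*y)
V(30)/((1869/4215)) + q(-26)/581 = 30/((1869/4215)) + (-27 - 96*(-26))/581 = 30/((1869*(1/4215))) + (-27 + 2496)*(1/581) = 30/(623/1405) + 2469*(1/581) = 30*(1405/623) + 2469/581 = 42150/623 + 2469/581 = 3718191/51709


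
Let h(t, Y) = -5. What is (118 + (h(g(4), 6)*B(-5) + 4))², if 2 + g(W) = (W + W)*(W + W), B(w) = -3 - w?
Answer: 12544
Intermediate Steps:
g(W) = -2 + 4*W² (g(W) = -2 + (W + W)*(W + W) = -2 + (2*W)*(2*W) = -2 + 4*W²)
(118 + (h(g(4), 6)*B(-5) + 4))² = (118 + (-5*(-3 - 1*(-5)) + 4))² = (118 + (-5*(-3 + 5) + 4))² = (118 + (-5*2 + 4))² = (118 + (-10 + 4))² = (118 - 6)² = 112² = 12544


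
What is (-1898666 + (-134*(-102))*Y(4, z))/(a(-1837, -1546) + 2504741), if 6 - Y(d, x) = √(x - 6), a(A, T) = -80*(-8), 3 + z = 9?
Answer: -1816658/2505381 ≈ -0.72510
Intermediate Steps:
z = 6 (z = -3 + 9 = 6)
a(A, T) = 640
Y(d, x) = 6 - √(-6 + x) (Y(d, x) = 6 - √(x - 6) = 6 - √(-6 + x))
(-1898666 + (-134*(-102))*Y(4, z))/(a(-1837, -1546) + 2504741) = (-1898666 + (-134*(-102))*(6 - √(-6 + 6)))/(640 + 2504741) = (-1898666 + 13668*(6 - √0))/2505381 = (-1898666 + 13668*(6 - 1*0))*(1/2505381) = (-1898666 + 13668*(6 + 0))*(1/2505381) = (-1898666 + 13668*6)*(1/2505381) = (-1898666 + 82008)*(1/2505381) = -1816658*1/2505381 = -1816658/2505381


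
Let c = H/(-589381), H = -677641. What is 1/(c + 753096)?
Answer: 589381/443861151217 ≈ 1.3278e-6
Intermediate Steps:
c = 677641/589381 (c = -677641/(-589381) = -677641*(-1/589381) = 677641/589381 ≈ 1.1497)
1/(c + 753096) = 1/(677641/589381 + 753096) = 1/(443861151217/589381) = 589381/443861151217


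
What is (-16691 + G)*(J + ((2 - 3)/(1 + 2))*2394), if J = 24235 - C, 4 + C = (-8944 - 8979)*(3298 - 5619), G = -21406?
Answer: 1583914852674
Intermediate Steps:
C = 41599279 (C = -4 + (-8944 - 8979)*(3298 - 5619) = -4 - 17923*(-2321) = -4 + 41599283 = 41599279)
J = -41575044 (J = 24235 - 1*41599279 = 24235 - 41599279 = -41575044)
(-16691 + G)*(J + ((2 - 3)/(1 + 2))*2394) = (-16691 - 21406)*(-41575044 + ((2 - 3)/(1 + 2))*2394) = -38097*(-41575044 - 1/3*2394) = -38097*(-41575044 - 1*⅓*2394) = -38097*(-41575044 - ⅓*2394) = -38097*(-41575044 - 798) = -38097*(-41575842) = 1583914852674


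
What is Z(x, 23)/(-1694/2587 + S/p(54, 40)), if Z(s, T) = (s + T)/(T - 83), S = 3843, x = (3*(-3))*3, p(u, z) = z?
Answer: 20696/29622243 ≈ 0.00069866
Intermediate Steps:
x = -27 (x = -9*3 = -27)
Z(s, T) = (T + s)/(-83 + T)
Z(x, 23)/(-1694/2587 + S/p(54, 40)) = ((23 - 27)/(-83 + 23))/(-1694/2587 + 3843/40) = (-4/(-60))/(-1694*1/2587 + 3843*(1/40)) = (-1/60*(-4))/(-1694/2587 + 3843/40) = 1/(15*(9874081/103480)) = (1/15)*(103480/9874081) = 20696/29622243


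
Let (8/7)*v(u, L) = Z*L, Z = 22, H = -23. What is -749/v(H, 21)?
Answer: -428/231 ≈ -1.8528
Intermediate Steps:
v(u, L) = 77*L/4 (v(u, L) = 7*(22*L)/8 = 77*L/4)
-749/v(H, 21) = -749/((77/4)*21) = -749/1617/4 = -749*4/1617 = -428/231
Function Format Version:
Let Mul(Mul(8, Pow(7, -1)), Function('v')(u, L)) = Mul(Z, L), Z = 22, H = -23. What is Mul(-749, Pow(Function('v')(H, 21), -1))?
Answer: Rational(-428, 231) ≈ -1.8528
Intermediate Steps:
Function('v')(u, L) = Mul(Rational(77, 4), L) (Function('v')(u, L) = Mul(Rational(7, 8), Mul(22, L)) = Mul(Rational(77, 4), L))
Mul(-749, Pow(Function('v')(H, 21), -1)) = Mul(-749, Pow(Mul(Rational(77, 4), 21), -1)) = Mul(-749, Pow(Rational(1617, 4), -1)) = Mul(-749, Rational(4, 1617)) = Rational(-428, 231)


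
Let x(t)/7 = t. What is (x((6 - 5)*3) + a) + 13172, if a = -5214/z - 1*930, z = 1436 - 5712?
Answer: 26220901/2138 ≈ 12264.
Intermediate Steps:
x(t) = 7*t
z = -4276
a = -1985733/2138 (a = -5214/(-4276) - 1*930 = -5214*(-1/4276) - 930 = 2607/2138 - 930 = -1985733/2138 ≈ -928.78)
(x((6 - 5)*3) + a) + 13172 = (7*((6 - 5)*3) - 1985733/2138) + 13172 = (7*(1*3) - 1985733/2138) + 13172 = (7*3 - 1985733/2138) + 13172 = (21 - 1985733/2138) + 13172 = -1940835/2138 + 13172 = 26220901/2138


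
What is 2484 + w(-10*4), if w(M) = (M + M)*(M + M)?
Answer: 8884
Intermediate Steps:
w(M) = 4*M² (w(M) = (2*M)*(2*M) = 4*M²)
2484 + w(-10*4) = 2484 + 4*(-10*4)² = 2484 + 4*(-40)² = 2484 + 4*1600 = 2484 + 6400 = 8884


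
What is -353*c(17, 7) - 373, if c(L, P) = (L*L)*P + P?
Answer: -716963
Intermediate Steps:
c(L, P) = P + P*L**2 (c(L, P) = L**2*P + P = P*L**2 + P = P + P*L**2)
-353*c(17, 7) - 373 = -2471*(1 + 17**2) - 373 = -2471*(1 + 289) - 373 = -2471*290 - 373 = -353*2030 - 373 = -716590 - 373 = -716963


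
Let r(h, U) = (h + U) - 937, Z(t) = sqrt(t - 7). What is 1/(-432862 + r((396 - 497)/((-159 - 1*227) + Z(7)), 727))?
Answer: -386/167165691 ≈ -2.3091e-6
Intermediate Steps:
Z(t) = sqrt(-7 + t)
r(h, U) = -937 + U + h (r(h, U) = (U + h) - 937 = -937 + U + h)
1/(-432862 + r((396 - 497)/((-159 - 1*227) + Z(7)), 727)) = 1/(-432862 + (-937 + 727 + (396 - 497)/((-159 - 1*227) + sqrt(-7 + 7)))) = 1/(-432862 + (-937 + 727 - 101/((-159 - 227) + sqrt(0)))) = 1/(-432862 + (-937 + 727 - 101/(-386 + 0))) = 1/(-432862 + (-937 + 727 - 101/(-386))) = 1/(-432862 + (-937 + 727 - 101*(-1/386))) = 1/(-432862 + (-937 + 727 + 101/386)) = 1/(-432862 - 80959/386) = 1/(-167165691/386) = -386/167165691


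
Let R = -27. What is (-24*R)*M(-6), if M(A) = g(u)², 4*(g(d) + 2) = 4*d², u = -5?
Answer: 342792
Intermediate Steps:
g(d) = -2 + d² (g(d) = -2 + (4*d²)/4 = -2 + d²)
M(A) = 529 (M(A) = (-2 + (-5)²)² = (-2 + 25)² = 23² = 529)
(-24*R)*M(-6) = -24*(-27)*529 = 648*529 = 342792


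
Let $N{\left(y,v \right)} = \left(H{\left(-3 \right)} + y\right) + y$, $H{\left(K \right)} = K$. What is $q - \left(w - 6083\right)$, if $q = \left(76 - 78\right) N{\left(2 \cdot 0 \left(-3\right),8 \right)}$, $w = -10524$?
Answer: $16613$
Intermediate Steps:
$N{\left(y,v \right)} = -3 + 2 y$ ($N{\left(y,v \right)} = \left(-3 + y\right) + y = -3 + 2 y$)
$q = 6$ ($q = \left(76 - 78\right) \left(-3 + 2 \cdot 2 \cdot 0 \left(-3\right)\right) = - 2 \left(-3 + 2 \cdot 0 \left(-3\right)\right) = - 2 \left(-3 + 2 \cdot 0\right) = - 2 \left(-3 + 0\right) = \left(-2\right) \left(-3\right) = 6$)
$q - \left(w - 6083\right) = 6 - \left(-10524 - 6083\right) = 6 - -16607 = 6 + 16607 = 16613$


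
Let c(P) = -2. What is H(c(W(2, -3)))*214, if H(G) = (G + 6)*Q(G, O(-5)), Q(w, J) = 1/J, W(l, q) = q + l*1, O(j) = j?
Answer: -856/5 ≈ -171.20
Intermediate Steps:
W(l, q) = l + q (W(l, q) = q + l = l + q)
H(G) = -6/5 - G/5 (H(G) = (G + 6)/(-5) = (6 + G)*(-⅕) = -6/5 - G/5)
H(c(W(2, -3)))*214 = (-6/5 - ⅕*(-2))*214 = (-6/5 + ⅖)*214 = -⅘*214 = -856/5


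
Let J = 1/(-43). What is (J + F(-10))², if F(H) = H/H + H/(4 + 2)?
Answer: 7921/16641 ≈ 0.47599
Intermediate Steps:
J = -1/43 ≈ -0.023256
F(H) = 1 + H/6
(J + F(-10))² = (-1/43 + (1 + (⅙)*(-10)))² = (-1/43 + (1 - 5/3))² = (-1/43 - ⅔)² = (-89/129)² = 7921/16641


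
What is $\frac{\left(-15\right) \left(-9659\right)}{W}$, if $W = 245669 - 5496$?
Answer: $\frac{144885}{240173} \approx 0.60325$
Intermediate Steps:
$W = 240173$ ($W = 245669 - 5496 = 240173$)
$\frac{\left(-15\right) \left(-9659\right)}{W} = \frac{\left(-15\right) \left(-9659\right)}{240173} = 144885 \cdot \frac{1}{240173} = \frac{144885}{240173}$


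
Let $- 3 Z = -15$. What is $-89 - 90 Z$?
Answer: $-539$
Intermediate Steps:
$Z = 5$ ($Z = \left(- \frac{1}{3}\right) \left(-15\right) = 5$)
$-89 - 90 Z = -89 - 450 = -539$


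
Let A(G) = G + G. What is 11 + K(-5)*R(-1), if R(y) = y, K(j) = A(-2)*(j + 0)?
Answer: -9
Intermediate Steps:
A(G) = 2*G
K(j) = -4*j (K(j) = (2*(-2))*(j + 0) = -4*j)
11 + K(-5)*R(-1) = 11 - 4*(-5)*(-1) = 11 + 20*(-1) = 11 - 20 = -9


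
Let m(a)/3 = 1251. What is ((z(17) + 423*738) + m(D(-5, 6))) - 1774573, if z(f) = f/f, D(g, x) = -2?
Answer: -1458645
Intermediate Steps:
m(a) = 3753 (m(a) = 3*1251 = 3753)
z(f) = 1
((z(17) + 423*738) + m(D(-5, 6))) - 1774573 = ((1 + 423*738) + 3753) - 1774573 = ((1 + 312174) + 3753) - 1774573 = (312175 + 3753) - 1774573 = 315928 - 1774573 = -1458645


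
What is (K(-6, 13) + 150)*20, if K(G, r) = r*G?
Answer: 1440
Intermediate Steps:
K(G, r) = G*r
(K(-6, 13) + 150)*20 = (-6*13 + 150)*20 = (-78 + 150)*20 = 72*20 = 1440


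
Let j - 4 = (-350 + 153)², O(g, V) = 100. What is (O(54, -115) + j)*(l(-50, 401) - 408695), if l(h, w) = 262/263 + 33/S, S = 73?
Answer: -305331146347500/19199 ≈ -1.5903e+10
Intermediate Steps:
j = 38813 (j = 4 + (-350 + 153)² = 4 + (-197)² = 4 + 38809 = 38813)
l(h, w) = 27805/19199 (l(h, w) = 262/263 + 33/73 = 27805/19199)
(O(54, -115) + j)*(l(-50, 401) - 408695) = (100 + 38813)*(27805/19199 - 408695) = 38913*(-7846507500/19199) = -305331146347500/19199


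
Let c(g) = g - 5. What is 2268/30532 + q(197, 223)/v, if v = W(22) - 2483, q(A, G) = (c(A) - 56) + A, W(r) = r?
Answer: -1146402/18784813 ≈ -0.061028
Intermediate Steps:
c(g) = -5 + g
q(A, G) = -61 + 2*A (q(A, G) = ((-5 + A) - 56) + A = (-61 + A) + A = -61 + 2*A)
v = -2461 (v = 22 - 2483 = -2461)
2268/30532 + q(197, 223)/v = 2268/30532 + (-61 + 2*197)/(-2461) = 2268*(1/30532) + (-61 + 394)*(-1/2461) = 567/7633 + 333*(-1/2461) = 567/7633 - 333/2461 = -1146402/18784813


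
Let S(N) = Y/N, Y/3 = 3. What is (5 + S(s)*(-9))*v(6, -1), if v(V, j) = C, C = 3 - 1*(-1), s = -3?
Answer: 128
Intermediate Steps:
Y = 9 (Y = 3*3 = 9)
S(N) = 9/N
C = 4 (C = 3 + 1 = 4)
v(V, j) = 4
(5 + S(s)*(-9))*v(6, -1) = (5 + (9/(-3))*(-9))*4 = (5 + (9*(-⅓))*(-9))*4 = (5 - 3*(-9))*4 = (5 + 27)*4 = 32*4 = 128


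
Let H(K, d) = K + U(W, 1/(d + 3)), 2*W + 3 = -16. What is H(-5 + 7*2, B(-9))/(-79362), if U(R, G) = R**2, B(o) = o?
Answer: -397/317448 ≈ -0.0012506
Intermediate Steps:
W = -19/2 (W = -3/2 + (1/2)*(-16) = -3/2 - 8 = -19/2 ≈ -9.5000)
H(K, d) = 361/4 + K (H(K, d) = K + (-19/2)**2 = K + 361/4 = 361/4 + K)
H(-5 + 7*2, B(-9))/(-79362) = (361/4 + (-5 + 7*2))/(-79362) = (361/4 + (-5 + 14))*(-1/79362) = (361/4 + 9)*(-1/79362) = (397/4)*(-1/79362) = -397/317448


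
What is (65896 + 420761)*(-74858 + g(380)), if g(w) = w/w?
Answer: -36429683049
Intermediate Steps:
g(w) = 1
(65896 + 420761)*(-74858 + g(380)) = (65896 + 420761)*(-74858 + 1) = 486657*(-74857) = -36429683049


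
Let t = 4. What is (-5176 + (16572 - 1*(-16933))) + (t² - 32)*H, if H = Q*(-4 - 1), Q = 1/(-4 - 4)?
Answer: 28319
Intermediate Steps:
Q = -⅛ (Q = 1/(-8) = -⅛ ≈ -0.12500)
H = 5/8 (H = -(-4 - 1)/8 = -⅛*(-5) = 5/8 ≈ 0.62500)
(-5176 + (16572 - 1*(-16933))) + (t² - 32)*H = (-5176 + (16572 - 1*(-16933))) + (4² - 32)*(5/8) = (-5176 + (16572 + 16933)) + (16 - 32)*(5/8) = (-5176 + 33505) - 16*5/8 = 28329 - 10 = 28319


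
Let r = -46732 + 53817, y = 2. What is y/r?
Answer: 2/7085 ≈ 0.00028229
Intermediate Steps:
r = 7085
y/r = 2/7085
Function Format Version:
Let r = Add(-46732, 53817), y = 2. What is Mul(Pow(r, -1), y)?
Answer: Rational(2, 7085) ≈ 0.00028229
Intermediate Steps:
r = 7085
Mul(Pow(r, -1), y) = Mul(Pow(7085, -1), 2) = Mul(Rational(1, 7085), 2) = Rational(2, 7085)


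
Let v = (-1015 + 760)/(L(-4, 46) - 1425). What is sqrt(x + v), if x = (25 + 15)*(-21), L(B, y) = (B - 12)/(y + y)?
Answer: I*sqrt(902356537605)/32779 ≈ 28.98*I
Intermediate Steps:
L(B, y) = (-12 + B)/(2*y) (L(B, y) = (-12 + B)/((2*y)) = (-12 + B)*(1/(2*y)) = (-12 + B)/(2*y))
x = -840 (x = 40*(-21) = -840)
v = 5865/32779 (v = (-1015 + 760)/((1/2)*(-12 - 4)/46 - 1425) = -255/((1/2)*(1/46)*(-16) - 1425) = -255/(-4/23 - 1425) = -255/(-32779/23) = -255*(-23/32779) = 5865/32779 ≈ 0.17893)
sqrt(x + v) = sqrt(-840 + 5865/32779) = sqrt(-27528495/32779) = I*sqrt(902356537605)/32779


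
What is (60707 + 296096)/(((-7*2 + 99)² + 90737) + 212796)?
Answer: 356803/310758 ≈ 1.1482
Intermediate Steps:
(60707 + 296096)/(((-7*2 + 99)² + 90737) + 212796) = 356803/(((-14 + 99)² + 90737) + 212796) = 356803/((85² + 90737) + 212796) = 356803/((7225 + 90737) + 212796) = 356803/(97962 + 212796) = 356803/310758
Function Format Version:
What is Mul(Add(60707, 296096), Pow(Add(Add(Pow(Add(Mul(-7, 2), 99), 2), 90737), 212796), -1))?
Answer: Rational(356803, 310758) ≈ 1.1482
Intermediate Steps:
Mul(Add(60707, 296096), Pow(Add(Add(Pow(Add(Mul(-7, 2), 99), 2), 90737), 212796), -1)) = Mul(356803, Pow(Add(Add(Pow(Add(-14, 99), 2), 90737), 212796), -1)) = Mul(356803, Pow(Add(Add(Pow(85, 2), 90737), 212796), -1)) = Mul(356803, Pow(Add(Add(7225, 90737), 212796), -1)) = Mul(356803, Pow(Add(97962, 212796), -1)) = Mul(356803, Pow(310758, -1)) = Mul(356803, Rational(1, 310758)) = Rational(356803, 310758)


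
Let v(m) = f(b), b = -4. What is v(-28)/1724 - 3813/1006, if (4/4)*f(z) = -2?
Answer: -821953/216793 ≈ -3.7914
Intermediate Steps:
f(z) = -2
v(m) = -2
v(-28)/1724 - 3813/1006 = -2/1724 - 3813/1006 = -2*1/1724 - 3813*1/1006 = -1/862 - 3813/1006 = -821953/216793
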